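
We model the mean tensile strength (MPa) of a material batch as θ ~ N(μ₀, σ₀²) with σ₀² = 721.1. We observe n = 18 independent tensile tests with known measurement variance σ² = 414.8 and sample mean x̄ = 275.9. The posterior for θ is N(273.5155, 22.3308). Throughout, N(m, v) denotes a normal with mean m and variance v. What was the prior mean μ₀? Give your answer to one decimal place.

The posterior mean is a precision-weighted average: μ_n = (τ₀μ₀ + τ_data·x̄)/(τ₀+τ_data), with τ₀=1/σ₀² and τ_data=n/σ².
Here τ₀ = 1/721.1 = 0.001387 and τ_data = 18/414.8 = 0.043394, so τ_n = 0.044781.
Rearranging for μ₀: μ₀ = (μ_n·τ_n − τ_data·x̄)/τ₀ = (273.5155·0.044781 − 0.043394·275.9) / 0.001387 = 0.275893/0.001387 ≈ 198.9.

μ₀ = 198.9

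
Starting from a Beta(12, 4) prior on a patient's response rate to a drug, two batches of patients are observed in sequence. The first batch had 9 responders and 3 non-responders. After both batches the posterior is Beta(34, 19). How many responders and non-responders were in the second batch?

Because Beta–binomial updating is additive in the counts, the combined data contributed (α_post−α_prior, β_post−β_prior) successes and failures.
Total across both batches: 34−12=22 responders, 19−4=15 non-responders.
Subtract the first batch: 22−9=13 responders and 15−3=12 non-responders.

13 responders and 12 non-responders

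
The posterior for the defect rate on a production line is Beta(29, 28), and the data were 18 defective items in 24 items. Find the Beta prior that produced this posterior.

Beta(11, 22)

Beta is conjugate to the binomial likelihood: posterior = Beta(α+s, β+f).
Subtract the data counts: 29−18=11, 28−6=22.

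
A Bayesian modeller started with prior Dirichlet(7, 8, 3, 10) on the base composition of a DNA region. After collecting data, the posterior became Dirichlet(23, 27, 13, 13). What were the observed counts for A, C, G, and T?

counts (16, 19, 10, 3)

For a Dirichlet(α) prior with multinomial counts c, the posterior is Dirichlet(α + c) componentwise.
Counts are posterior − prior componentwise: 23−7=16, 27−8=19, 13−3=10, 13−10=3.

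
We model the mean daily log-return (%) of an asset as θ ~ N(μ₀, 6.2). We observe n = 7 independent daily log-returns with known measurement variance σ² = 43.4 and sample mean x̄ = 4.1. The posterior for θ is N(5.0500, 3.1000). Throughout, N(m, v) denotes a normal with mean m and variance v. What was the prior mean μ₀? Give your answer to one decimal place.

μ₀ = 6.0

The posterior mean is a precision-weighted average: μ_n = (τ₀μ₀ + τ_data·x̄)/(τ₀+τ_data), with τ₀=1/σ₀² and τ_data=n/σ².
Here τ₀ = 1/6.2 = 0.161290 and τ_data = 7/43.4 = 0.161290, so τ_n = 0.322580.
Rearranging for μ₀: μ₀ = (μ_n·τ_n − τ_data·x̄)/τ₀ = (5.0500·0.322580 − 0.161290·4.1) / 0.161290 = 0.967740/0.161290 ≈ 6.0.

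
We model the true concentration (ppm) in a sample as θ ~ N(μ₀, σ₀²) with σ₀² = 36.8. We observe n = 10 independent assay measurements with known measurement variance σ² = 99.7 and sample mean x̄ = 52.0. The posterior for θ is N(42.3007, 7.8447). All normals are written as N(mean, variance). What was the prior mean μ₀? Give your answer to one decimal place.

With known observation variance, the Normal–Normal posterior has precision τ_n = τ₀ + n/σ² and mean μ_n = (τ₀μ₀ + (n/σ²)x̄)/τ_n.
Here τ₀ = 1/36.8 = 0.027174 and τ_data = 10/99.7 = 0.100301, so τ_n = 0.127475.
Rearranging for μ₀: μ₀ = (μ_n·τ_n − τ_data·x̄)/τ₀ = (42.3007·0.127475 − 0.100301·52.0) / 0.027174 = 0.176630/0.027174 ≈ 6.5.

μ₀ = 6.5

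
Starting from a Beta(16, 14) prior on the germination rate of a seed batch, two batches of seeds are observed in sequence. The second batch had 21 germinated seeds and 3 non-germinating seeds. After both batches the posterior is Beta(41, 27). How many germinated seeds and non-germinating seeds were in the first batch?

4 germinated seeds and 10 non-germinating seeds

Sequential conjugate updates are equivalent to a single update on the pooled data, so total successes = posterior α − prior α and total failures = posterior β − prior β.
Total across both batches: 41−16=25 germinated seeds, 27−14=13 non-germinating seeds.
Subtract the second batch: 25−21=4 germinated seeds and 13−3=10 non-germinating seeds.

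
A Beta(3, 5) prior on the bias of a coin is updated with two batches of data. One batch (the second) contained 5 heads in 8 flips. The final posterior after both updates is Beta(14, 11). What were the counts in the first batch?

6 heads and 3 tails

Sequential conjugate updates are equivalent to a single update on the pooled data, so total successes = posterior α − prior α and total failures = posterior β − prior β.
Total across both batches: 14−3=11 heads, 11−5=6 tails.
Subtract the second batch: 11−5=6 heads and 6−3=3 tails.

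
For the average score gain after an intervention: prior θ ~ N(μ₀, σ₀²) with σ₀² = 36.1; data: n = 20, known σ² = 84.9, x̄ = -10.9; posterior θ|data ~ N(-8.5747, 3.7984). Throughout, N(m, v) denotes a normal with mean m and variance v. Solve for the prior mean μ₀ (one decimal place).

With known observation variance, the Normal–Normal posterior has precision τ_n = τ₀ + n/σ² and mean μ_n = (τ₀μ₀ + (n/σ²)x̄)/τ_n.
Here τ₀ = 1/36.1 = 0.027701 and τ_data = 20/84.9 = 0.235571, so τ_n = 0.263272.
Rearranging for μ₀: μ₀ = (μ_n·τ_n − τ_data·x̄)/τ₀ = (-8.5747·0.263272 − 0.235571·-10.9) / 0.027701 = 0.310245/0.027701 ≈ 11.2.

μ₀ = 11.2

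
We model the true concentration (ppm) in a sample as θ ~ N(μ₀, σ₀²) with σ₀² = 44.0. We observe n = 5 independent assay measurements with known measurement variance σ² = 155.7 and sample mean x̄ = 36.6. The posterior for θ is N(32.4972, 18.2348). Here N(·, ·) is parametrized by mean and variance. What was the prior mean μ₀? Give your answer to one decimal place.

μ₀ = 26.7

The posterior mean is a precision-weighted average: μ_n = (τ₀μ₀ + τ_data·x̄)/(τ₀+τ_data), with τ₀=1/σ₀² and τ_data=n/σ².
Here τ₀ = 1/44.0 = 0.022727 and τ_data = 5/155.7 = 0.032113, so τ_n = 0.054840.
Rearranging for μ₀: μ₀ = (μ_n·τ_n − τ_data·x̄)/τ₀ = (32.4972·0.054840 − 0.032113·36.6) / 0.022727 = 0.606811/0.022727 ≈ 26.7.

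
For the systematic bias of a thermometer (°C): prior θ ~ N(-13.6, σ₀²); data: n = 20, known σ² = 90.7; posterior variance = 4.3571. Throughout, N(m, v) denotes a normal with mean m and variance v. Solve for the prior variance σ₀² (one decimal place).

Posterior precision equals prior precision plus data precision: 1/σ_n² = 1/σ₀² + n/σ².
So 1/σ₀² = 1/4.3571 − 20/90.7 = 0.229510 − 0.220507 = 0.009003.
Hence σ₀² = 1/0.009003 ≈ 111.1.

σ₀² = 111.1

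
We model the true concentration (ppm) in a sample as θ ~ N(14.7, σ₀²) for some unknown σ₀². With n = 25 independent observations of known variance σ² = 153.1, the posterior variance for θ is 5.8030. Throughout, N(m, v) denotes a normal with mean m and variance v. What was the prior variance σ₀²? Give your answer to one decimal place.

For the Normal–Normal model with known σ², precisions add: τ_n = τ₀ + n/σ².
So 1/σ₀² = 1/5.8030 − 25/153.1 = 0.172325 − 0.163292 = 0.009033.
Hence σ₀² = 1/0.009033 ≈ 110.7.

σ₀² = 110.7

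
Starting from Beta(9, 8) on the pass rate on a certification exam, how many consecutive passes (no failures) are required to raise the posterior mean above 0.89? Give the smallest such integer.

After k passes and 0 failures the posterior is Beta(9+k, 8), with mean (9+k)/(9+8+k).
Set (9+k)/(17+k) > 0.89 and solve: k > (0.89·17 − 9)/(1 − 0.89) = 55.727.
The smallest integer exceeding 55.727 is 56, and checking k=56: (65)/(73) = 0.8904 > 0.89.

k = 56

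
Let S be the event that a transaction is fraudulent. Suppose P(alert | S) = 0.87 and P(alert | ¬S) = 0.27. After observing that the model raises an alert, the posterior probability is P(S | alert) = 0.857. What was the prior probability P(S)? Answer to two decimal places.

In odds form, posterior odds = prior odds × likelihood ratio, so prior odds = posterior odds ÷ LR.
Posterior odds = 0.857/(1−0.857) = 5.9930. LR = 0.87/0.27 = 3.2222.
Prior odds = 5.9930/3.2222 = 1.8599, so P(S) = 1.8599/(1+1.8599) ≈ 0.65.

P(S) = 0.65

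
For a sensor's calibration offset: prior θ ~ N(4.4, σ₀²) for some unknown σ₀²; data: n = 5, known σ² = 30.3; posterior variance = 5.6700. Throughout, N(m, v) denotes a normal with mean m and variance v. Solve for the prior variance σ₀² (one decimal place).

σ₀² = 88.1

For the Normal–Normal model with known σ², precisions add: τ_n = τ₀ + n/σ².
So 1/σ₀² = 1/5.6700 − 5/30.3 = 0.176367 − 0.165017 = 0.011350.
Hence σ₀² = 1/0.011350 ≈ 88.1.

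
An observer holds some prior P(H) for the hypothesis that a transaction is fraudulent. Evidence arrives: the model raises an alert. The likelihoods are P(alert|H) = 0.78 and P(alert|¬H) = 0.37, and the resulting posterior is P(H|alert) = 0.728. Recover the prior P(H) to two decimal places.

P(H) = 0.56

Bayes' rule in odds form gives O(H|E) = O(H)·[P(E|H)/P(E|¬H)], hence O(H) = O(H|E)/LR.
Posterior odds = 0.728/(1−0.728) = 2.6765. LR = 0.78/0.37 = 2.1081.
Prior odds = 2.6765/2.1081 = 1.2696, so P(H) = 1.2696/(1+1.2696) ≈ 0.56.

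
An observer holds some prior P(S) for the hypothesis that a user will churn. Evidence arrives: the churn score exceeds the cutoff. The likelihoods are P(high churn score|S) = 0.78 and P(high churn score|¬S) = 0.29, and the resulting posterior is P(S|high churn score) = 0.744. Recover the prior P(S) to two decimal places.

P(S) = 0.52

In odds form, posterior odds = prior odds × likelihood ratio, so prior odds = posterior odds ÷ LR.
Posterior odds = 0.744/(1−0.744) = 2.9062. LR = 0.78/0.29 = 2.6897.
Prior odds = 2.9062/2.6897 = 1.0805, so P(S) = 1.0805/(1+1.0805) ≈ 0.52.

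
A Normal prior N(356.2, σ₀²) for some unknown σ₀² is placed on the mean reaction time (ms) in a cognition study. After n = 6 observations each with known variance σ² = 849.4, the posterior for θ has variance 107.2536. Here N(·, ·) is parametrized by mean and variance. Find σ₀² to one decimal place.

For the Normal–Normal model with known σ², precisions add: τ_n = τ₀ + n/σ².
So 1/σ₀² = 1/107.2536 − 6/849.4 = 0.009324 − 0.007064 = 0.002260.
Hence σ₀² = 1/0.002260 ≈ 442.5.

σ₀² = 442.5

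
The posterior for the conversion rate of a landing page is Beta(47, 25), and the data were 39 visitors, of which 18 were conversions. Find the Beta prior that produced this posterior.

Beta(29, 4)

Under Beta–binomial conjugacy the posterior parameters are (a+s, b+f).
Subtract the data counts: 47−18=29, 25−21=4.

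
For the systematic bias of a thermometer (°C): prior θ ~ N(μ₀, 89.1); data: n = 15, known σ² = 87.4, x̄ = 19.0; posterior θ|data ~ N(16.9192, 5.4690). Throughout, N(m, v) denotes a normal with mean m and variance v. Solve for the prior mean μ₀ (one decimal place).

μ₀ = -14.9

With known observation variance, the Normal–Normal posterior has precision τ_n = τ₀ + n/σ² and mean μ_n = (τ₀μ₀ + (n/σ²)x̄)/τ_n.
Here τ₀ = 1/89.1 = 0.011223 and τ_data = 15/87.4 = 0.171625, so τ_n = 0.182848.
Rearranging for μ₀: μ₀ = (μ_n·τ_n − τ_data·x̄)/τ₀ = (16.9192·0.182848 − 0.171625·19.0) / 0.011223 = -0.167233/0.011223 ≈ -14.9.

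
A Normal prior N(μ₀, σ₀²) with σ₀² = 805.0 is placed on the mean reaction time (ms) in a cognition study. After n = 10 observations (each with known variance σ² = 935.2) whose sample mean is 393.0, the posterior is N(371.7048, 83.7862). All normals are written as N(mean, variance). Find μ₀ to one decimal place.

μ₀ = 188.4

The posterior mean is a precision-weighted average: μ_n = (τ₀μ₀ + τ_data·x̄)/(τ₀+τ_data), with τ₀=1/σ₀² and τ_data=n/σ².
Here τ₀ = 1/805.0 = 0.001242 and τ_data = 10/935.2 = 0.010693, so τ_n = 0.011935.
Rearranging for μ₀: μ₀ = (μ_n·τ_n − τ_data·x̄)/τ₀ = (371.7048·0.011935 − 0.010693·393.0) / 0.001242 = 0.233948/0.001242 ≈ 188.4.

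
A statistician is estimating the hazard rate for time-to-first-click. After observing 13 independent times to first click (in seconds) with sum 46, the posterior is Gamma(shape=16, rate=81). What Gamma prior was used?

Gamma(shape=3, rate=35)

Gamma–exponential conjugacy: posterior shape = α + n, posterior rate = β + Σtᵢ.
So α = 16 − 13 = 3 and β = 81 − 46 = 35.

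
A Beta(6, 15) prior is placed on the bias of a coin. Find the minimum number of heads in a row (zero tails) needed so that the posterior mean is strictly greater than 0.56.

k = 14

After k heads and 0 tails the posterior is Beta(6+k, 15), with mean (6+k)/(6+15+k).
Set (6+k)/(21+k) > 0.56 and solve: k > (0.56·21 − 6)/(1 − 0.56) = 13.091.
The smallest integer exceeding 13.091 is 14, and checking k=14: (20)/(35) = 0.5714 > 0.56.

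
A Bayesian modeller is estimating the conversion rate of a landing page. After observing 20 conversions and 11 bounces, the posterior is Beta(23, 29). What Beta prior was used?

Beta(3, 18)

Beta is conjugate to the binomial likelihood: posterior = Beta(α+s, β+f).
So α = 23 − 20 = 3 and β = 29 − 11 = 18.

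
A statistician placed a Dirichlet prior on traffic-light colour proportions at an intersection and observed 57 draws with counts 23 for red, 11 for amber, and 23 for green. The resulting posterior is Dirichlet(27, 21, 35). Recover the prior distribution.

Dirichlet(4, 10, 12)

For a Dirichlet(α) prior with multinomial counts c, the posterior is Dirichlet(α + c) componentwise.
Subtract each count from the matching posterior parameter: 27−23=4, 21−11=10, 35−23=12.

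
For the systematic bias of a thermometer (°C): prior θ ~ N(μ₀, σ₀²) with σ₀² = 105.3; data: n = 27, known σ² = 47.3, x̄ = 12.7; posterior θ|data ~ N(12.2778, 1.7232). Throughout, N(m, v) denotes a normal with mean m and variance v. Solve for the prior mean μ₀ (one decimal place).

μ₀ = -13.1

With known observation variance, the Normal–Normal posterior has precision τ_n = τ₀ + n/σ² and mean μ_n = (τ₀μ₀ + (n/σ²)x̄)/τ_n.
Here τ₀ = 1/105.3 = 0.009497 and τ_data = 27/47.3 = 0.570825, so τ_n = 0.580322.
Rearranging for μ₀: μ₀ = (μ_n·τ_n − τ_data·x̄)/τ₀ = (12.2778·0.580322 − 0.570825·12.7) / 0.009497 = -0.124400/0.009497 ≈ -13.1.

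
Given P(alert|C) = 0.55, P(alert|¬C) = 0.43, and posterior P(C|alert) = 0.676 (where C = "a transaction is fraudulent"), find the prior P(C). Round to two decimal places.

P(C) = 0.62

In odds form, posterior odds = prior odds × likelihood ratio, so prior odds = posterior odds ÷ LR.
Posterior odds = 0.676/(1−0.676) = 2.0864. LR = 0.55/0.43 = 1.2791.
Prior odds = 2.0864/1.2791 = 1.6311, so P(C) = 1.6311/(1+1.6311) ≈ 0.62.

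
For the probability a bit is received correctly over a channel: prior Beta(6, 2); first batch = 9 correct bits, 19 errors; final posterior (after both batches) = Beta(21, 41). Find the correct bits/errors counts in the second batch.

6 correct bits and 20 errors

Because Beta–binomial updating is additive in the counts, the combined data contributed (α_post−α_prior, β_post−β_prior) successes and failures.
Total across both batches: 21−6=15 correct bits, 41−2=39 errors.
Subtract the first batch: 15−9=6 correct bits and 39−19=20 errors.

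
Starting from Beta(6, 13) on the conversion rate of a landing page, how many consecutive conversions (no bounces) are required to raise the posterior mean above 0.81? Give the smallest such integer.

After k conversions and 0 bounces the posterior is Beta(6+k, 13), with mean (6+k)/(6+13+k).
Set (6+k)/(19+k) > 0.81 and solve: k > (0.81·19 − 6)/(1 − 0.81) = 49.421.
The smallest integer exceeding 49.421 is 50.

k = 50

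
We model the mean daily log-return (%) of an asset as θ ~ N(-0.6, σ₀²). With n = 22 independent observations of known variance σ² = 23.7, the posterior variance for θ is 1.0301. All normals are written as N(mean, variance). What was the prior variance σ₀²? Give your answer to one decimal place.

σ₀² = 23.5

For the Normal–Normal model with known σ², precisions add: τ_n = τ₀ + n/σ².
So 1/σ₀² = 1/1.0301 − 22/23.7 = 0.970780 − 0.928270 = 0.042510.
Hence σ₀² = 1/0.042510 ≈ 23.5.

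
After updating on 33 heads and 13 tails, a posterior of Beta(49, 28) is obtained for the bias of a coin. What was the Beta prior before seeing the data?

A Beta(α, β) prior with s successes and f failures in binomial data gives a Beta(α+s, β+f) posterior.
Subtract the data counts: 49−33=16, 28−13=15.

Beta(16, 15)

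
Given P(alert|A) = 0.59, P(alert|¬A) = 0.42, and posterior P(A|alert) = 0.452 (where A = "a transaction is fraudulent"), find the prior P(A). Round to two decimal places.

Bayes' rule in odds form gives O(A|E) = O(A)·[P(E|A)/P(E|¬A)], hence O(A) = O(A|E)/LR.
Posterior odds = 0.452/(1−0.452) = 0.8248. LR = 0.59/0.42 = 1.4048.
Prior odds = 0.8248/1.4048 = 0.5871, so P(A) = 0.5871/(1+0.5871) ≈ 0.37.

P(A) = 0.37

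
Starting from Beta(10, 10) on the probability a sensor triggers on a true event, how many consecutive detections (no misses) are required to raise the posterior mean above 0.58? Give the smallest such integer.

k = 4

After k detections and 0 misses the posterior is Beta(10+k, 10), with mean (10+k)/(10+10+k).
Set (10+k)/(20+k) > 0.58 and solve: k > (0.58·20 − 10)/(1 − 0.58) = 3.810.
The smallest integer exceeding 3.810 is 4.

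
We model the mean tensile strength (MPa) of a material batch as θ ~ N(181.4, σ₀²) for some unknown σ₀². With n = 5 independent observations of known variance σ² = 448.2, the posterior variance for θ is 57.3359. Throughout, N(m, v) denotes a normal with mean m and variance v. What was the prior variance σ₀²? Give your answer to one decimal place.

σ₀² = 159.1

Posterior precision equals prior precision plus data precision: 1/σ_n² = 1/σ₀² + n/σ².
So 1/σ₀² = 1/57.3359 − 5/448.2 = 0.017441 − 0.011156 = 0.006285.
Hence σ₀² = 1/0.006285 ≈ 159.1.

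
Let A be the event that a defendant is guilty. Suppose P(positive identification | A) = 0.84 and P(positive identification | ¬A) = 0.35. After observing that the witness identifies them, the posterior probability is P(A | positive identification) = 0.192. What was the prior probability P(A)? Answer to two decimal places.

In odds form, posterior odds = prior odds × likelihood ratio, so prior odds = posterior odds ÷ LR.
Posterior odds = 0.192/(1−0.192) = 0.2376. LR = 0.84/0.35 = 2.4000.
Prior odds = 0.2376/2.4000 = 0.0990, so P(A) = 0.0990/(1+0.0990) ≈ 0.09.

P(A) = 0.09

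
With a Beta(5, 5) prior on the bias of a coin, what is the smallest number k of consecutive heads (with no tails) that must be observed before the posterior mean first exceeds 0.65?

k = 5

After k heads and 0 tails the posterior is Beta(5+k, 5), with mean (5+k)/(5+5+k).
Set (5+k)/(10+k) > 0.65 and solve: k > (0.65·10 − 5)/(1 − 0.65) = 4.286.
The smallest integer exceeding 4.286 is 5, and checking k=5: (10)/(15) = 0.6667 > 0.65.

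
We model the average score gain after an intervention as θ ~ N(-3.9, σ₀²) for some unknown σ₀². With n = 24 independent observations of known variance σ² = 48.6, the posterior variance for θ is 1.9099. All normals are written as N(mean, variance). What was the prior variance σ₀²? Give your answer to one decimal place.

For the Normal–Normal model with known σ², precisions add: τ_n = τ₀ + n/σ².
So 1/σ₀² = 1/1.9099 − 24/48.6 = 0.523588 − 0.493827 = 0.029761.
Hence σ₀² = 1/0.029761 ≈ 33.6.

σ₀² = 33.6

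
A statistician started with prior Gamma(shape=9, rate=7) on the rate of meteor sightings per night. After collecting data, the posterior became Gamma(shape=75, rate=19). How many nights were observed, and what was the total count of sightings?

A Gamma(α, β) prior (rate parametrization) on a Poisson rate with n observations summing to S gives posterior Gamma(α+S, β+n).
Matching: Σxᵢ = 75 − 9 = 66 and n = 19 − 7 = 12.

n = 12 nights with total 66 sightings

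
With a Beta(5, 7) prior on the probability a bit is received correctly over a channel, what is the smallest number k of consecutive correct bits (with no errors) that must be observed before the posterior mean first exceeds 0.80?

After k correct bits and 0 errors the posterior is Beta(5+k, 7), with mean (5+k)/(5+7+k).
Set (5+k)/(12+k) > 0.80 and solve: k > (0.80·12 − 5)/(1 − 0.80) = 23.000.
The smallest integer exceeding 23.000 is 24, and checking k=24: (29)/(36) = 0.8056 > 0.80.

k = 24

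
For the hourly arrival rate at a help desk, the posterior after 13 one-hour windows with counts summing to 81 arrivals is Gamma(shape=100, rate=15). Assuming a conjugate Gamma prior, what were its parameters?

A Gamma(α, β) prior (rate parametrization) on a Poisson rate with n observations summing to S gives posterior Gamma(α+S, β+n).
So α = 100 − 81 = 19 and β = 15 − 13 = 2.

Gamma(shape=19, rate=2)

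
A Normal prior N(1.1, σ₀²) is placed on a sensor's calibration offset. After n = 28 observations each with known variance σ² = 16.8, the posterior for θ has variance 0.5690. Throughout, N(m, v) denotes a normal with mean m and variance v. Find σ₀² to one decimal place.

σ₀² = 11.0

For the Normal–Normal model with known σ², precisions add: τ_n = τ₀ + n/σ².
So 1/σ₀² = 1/0.5690 − 28/16.8 = 1.757469 − 1.666667 = 0.090802.
Hence σ₀² = 1/0.090802 ≈ 11.0.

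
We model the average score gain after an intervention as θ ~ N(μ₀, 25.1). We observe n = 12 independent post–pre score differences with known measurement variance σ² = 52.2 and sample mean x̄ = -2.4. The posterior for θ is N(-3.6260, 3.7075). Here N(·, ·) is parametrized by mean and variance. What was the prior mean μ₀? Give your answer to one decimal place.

μ₀ = -10.7

The posterior mean is a precision-weighted average: μ_n = (τ₀μ₀ + τ_data·x̄)/(τ₀+τ_data), with τ₀=1/σ₀² and τ_data=n/σ².
Here τ₀ = 1/25.1 = 0.039841 and τ_data = 12/52.2 = 0.229885, so τ_n = 0.269726.
Rearranging for μ₀: μ₀ = (μ_n·τ_n − τ_data·x̄)/τ₀ = (-3.6260·0.269726 − 0.229885·-2.4) / 0.039841 = -0.426302/0.039841 ≈ -10.7.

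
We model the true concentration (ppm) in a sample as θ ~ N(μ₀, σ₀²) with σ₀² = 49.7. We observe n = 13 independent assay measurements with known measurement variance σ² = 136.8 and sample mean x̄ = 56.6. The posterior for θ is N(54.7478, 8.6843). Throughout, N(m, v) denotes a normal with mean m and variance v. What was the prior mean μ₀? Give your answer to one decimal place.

With known observation variance, the Normal–Normal posterior has precision τ_n = τ₀ + n/σ² and mean μ_n = (τ₀μ₀ + (n/σ²)x̄)/τ_n.
Here τ₀ = 1/49.7 = 0.020121 and τ_data = 13/136.8 = 0.095029, so τ_n = 0.115150.
Rearranging for μ₀: μ₀ = (μ_n·τ_n − τ_data·x̄)/τ₀ = (54.7478·0.115150 − 0.095029·56.6) / 0.020121 = 0.925568/0.020121 ≈ 46.0.

μ₀ = 46.0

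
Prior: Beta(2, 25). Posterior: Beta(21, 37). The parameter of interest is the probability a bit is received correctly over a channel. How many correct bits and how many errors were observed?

Under Beta–binomial conjugacy the posterior parameters are (α+s, β+f).
So s = 21 − 2 = 19 and f = 37 − 25 = 12.

19 correct bits and 12 errors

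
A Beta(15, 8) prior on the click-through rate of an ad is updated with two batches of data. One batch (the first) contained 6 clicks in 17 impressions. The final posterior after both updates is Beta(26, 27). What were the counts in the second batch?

Sequential conjugate updates are equivalent to a single update on the pooled data, so total successes = posterior α − prior α and total failures = posterior β − prior β.
Total across both batches: 26−15=11 clicks, 27−8=19 non-clicks.
Subtract the first batch: 11−6=5 clicks and 19−11=8 non-clicks.

5 clicks and 8 non-clicks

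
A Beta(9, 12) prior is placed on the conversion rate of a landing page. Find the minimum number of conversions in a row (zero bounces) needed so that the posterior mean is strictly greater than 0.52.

k = 5

After k conversions and 0 bounces the posterior is Beta(9+k, 12), with mean (9+k)/(9+12+k).
Set (9+k)/(21+k) > 0.52 and solve: k > (0.52·21 − 9)/(1 − 0.52) = 4.000.
The smallest integer exceeding 4.000 is 5, and checking k=5: (14)/(26) = 0.5385 > 0.52.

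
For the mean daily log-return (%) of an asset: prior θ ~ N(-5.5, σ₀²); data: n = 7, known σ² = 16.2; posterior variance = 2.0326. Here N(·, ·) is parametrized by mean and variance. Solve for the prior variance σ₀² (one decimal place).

σ₀² = 16.7

Posterior precision equals prior precision plus data precision: 1/σ_n² = 1/σ₀² + n/σ².
So 1/σ₀² = 1/2.0326 − 7/16.2 = 0.491981 − 0.432099 = 0.059882.
Hence σ₀² = 1/0.059882 ≈ 16.7.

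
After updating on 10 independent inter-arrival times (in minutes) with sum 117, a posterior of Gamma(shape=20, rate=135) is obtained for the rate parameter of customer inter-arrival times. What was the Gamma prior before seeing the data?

Gamma(shape=10, rate=18)

Gamma–exponential conjugacy: posterior shape = α + n, posterior rate = β + Σtᵢ.
So α = 20 − 10 = 10 and β = 135 − 117 = 18.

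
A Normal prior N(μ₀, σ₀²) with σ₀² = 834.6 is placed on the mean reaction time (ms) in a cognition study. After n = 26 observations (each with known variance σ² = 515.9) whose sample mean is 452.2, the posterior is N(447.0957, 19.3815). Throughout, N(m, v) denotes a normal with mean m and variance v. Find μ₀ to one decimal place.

μ₀ = 232.4

With known observation variance, the Normal–Normal posterior has precision τ_n = τ₀ + n/σ² and mean μ_n = (τ₀μ₀ + (n/σ²)x̄)/τ_n.
Here τ₀ = 1/834.6 = 0.001198 and τ_data = 26/515.9 = 0.050397, so τ_n = 0.051595.
Rearranging for μ₀: μ₀ = (μ_n·τ_n − τ_data·x̄)/τ₀ = (447.0957·0.051595 − 0.050397·452.2) / 0.001198 = 0.278379/0.001198 ≈ 232.4.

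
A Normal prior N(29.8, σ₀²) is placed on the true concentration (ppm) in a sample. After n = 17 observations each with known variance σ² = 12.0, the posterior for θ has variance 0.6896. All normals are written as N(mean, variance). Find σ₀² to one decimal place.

σ₀² = 29.9

Posterior precision equals prior precision plus data precision: 1/σ_n² = 1/σ₀² + n/σ².
So 1/σ₀² = 1/0.6896 − 17/12.0 = 1.450116 − 1.416667 = 0.033449.
Hence σ₀² = 1/0.033449 ≈ 29.9.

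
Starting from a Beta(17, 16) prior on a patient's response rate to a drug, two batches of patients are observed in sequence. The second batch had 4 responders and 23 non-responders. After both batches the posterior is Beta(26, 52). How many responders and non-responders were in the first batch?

5 responders and 13 non-responders

Sequential conjugate updates are equivalent to a single update on the pooled data, so total successes = posterior α − prior α and total failures = posterior β − prior β.
Total across both batches: 26−17=9 responders, 52−16=36 non-responders.
Subtract the second batch: 9−4=5 responders and 36−23=13 non-responders.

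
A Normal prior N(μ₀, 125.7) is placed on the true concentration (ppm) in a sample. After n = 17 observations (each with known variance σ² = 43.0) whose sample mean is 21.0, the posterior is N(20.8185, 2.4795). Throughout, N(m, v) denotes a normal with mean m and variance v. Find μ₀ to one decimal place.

The posterior mean is a precision-weighted average: μ_n = (τ₀μ₀ + τ_data·x̄)/(τ₀+τ_data), with τ₀=1/σ₀² and τ_data=n/σ².
Here τ₀ = 1/125.7 = 0.007955 and τ_data = 17/43.0 = 0.395349, so τ_n = 0.403304.
Rearranging for μ₀: μ₀ = (μ_n·τ_n − τ_data·x̄)/τ₀ = (20.8185·0.403304 − 0.395349·21.0) / 0.007955 = 0.093855/0.007955 ≈ 11.8.

μ₀ = 11.8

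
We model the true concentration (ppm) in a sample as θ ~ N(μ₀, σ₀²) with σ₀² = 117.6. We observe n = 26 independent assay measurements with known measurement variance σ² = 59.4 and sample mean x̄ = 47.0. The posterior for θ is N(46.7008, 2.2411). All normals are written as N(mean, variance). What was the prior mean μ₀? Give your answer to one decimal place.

The posterior mean is a precision-weighted average: μ_n = (τ₀μ₀ + τ_data·x̄)/(τ₀+τ_data), with τ₀=1/σ₀² and τ_data=n/σ².
Here τ₀ = 1/117.6 = 0.008503 and τ_data = 26/59.4 = 0.437710, so τ_n = 0.446213.
Rearranging for μ₀: μ₀ = (μ_n·τ_n − τ_data·x̄)/τ₀ = (46.7008·0.446213 − 0.437710·47.0) / 0.008503 = 0.266134/0.008503 ≈ 31.3.

μ₀ = 31.3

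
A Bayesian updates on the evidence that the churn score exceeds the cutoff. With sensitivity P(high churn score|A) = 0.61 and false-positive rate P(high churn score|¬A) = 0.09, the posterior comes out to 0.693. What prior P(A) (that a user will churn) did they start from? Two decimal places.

In odds form, posterior odds = prior odds × likelihood ratio, so prior odds = posterior odds ÷ LR.
Posterior odds = 0.693/(1−0.693) = 2.2573. LR = 0.61/0.09 = 6.7778.
Prior odds = 2.2573/6.7778 = 0.3330, so P(A) = 0.3330/(1+0.3330) ≈ 0.25.

P(A) = 0.25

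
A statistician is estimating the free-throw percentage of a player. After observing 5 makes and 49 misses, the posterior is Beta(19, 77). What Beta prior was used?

Beta is conjugate to the binomial likelihood: posterior = Beta(a+s, b+f).
Subtract the data counts: 19−5=14, 77−49=28.

Beta(14, 28)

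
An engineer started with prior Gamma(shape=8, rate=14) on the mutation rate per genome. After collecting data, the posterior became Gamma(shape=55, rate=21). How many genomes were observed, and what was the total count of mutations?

Gamma–Poisson conjugacy: posterior shape = α + Σxᵢ, posterior rate = β + n.
Matching: Σxᵢ = 55 − 8 = 47 and n = 21 − 14 = 7.

n = 7 genomes with total 47 mutations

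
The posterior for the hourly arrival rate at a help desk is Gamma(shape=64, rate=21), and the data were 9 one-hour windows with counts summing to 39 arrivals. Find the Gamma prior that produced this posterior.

Gamma(shape=25, rate=12)

A Gamma(α, β) prior (rate parametrization) on a Poisson rate with n observations summing to S gives posterior Gamma(α+S, β+n).
So α = 64 − 39 = 25 and β = 21 − 9 = 12.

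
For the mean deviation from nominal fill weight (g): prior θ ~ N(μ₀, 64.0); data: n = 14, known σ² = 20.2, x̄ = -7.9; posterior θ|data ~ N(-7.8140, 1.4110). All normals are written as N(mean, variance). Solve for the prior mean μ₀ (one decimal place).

With known observation variance, the Normal–Normal posterior has precision τ_n = τ₀ + n/σ² and mean μ_n = (τ₀μ₀ + (n/σ²)x̄)/τ_n.
Here τ₀ = 1/64.0 = 0.015625 and τ_data = 14/20.2 = 0.693069, so τ_n = 0.708694.
Rearranging for μ₀: μ₀ = (μ_n·τ_n − τ_data·x̄)/τ₀ = (-7.8140·0.708694 − 0.693069·-7.9) / 0.015625 = -0.062490/0.015625 ≈ -4.0.

μ₀ = -4.0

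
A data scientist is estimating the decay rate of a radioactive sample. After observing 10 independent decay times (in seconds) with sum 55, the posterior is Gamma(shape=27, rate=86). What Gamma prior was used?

For an exponential likelihood with a Gamma(α, β) prior on the rate, n observations with total T give posterior Gamma(α+n, β+T).
So α = 27 − 10 = 17 and β = 86 − 55 = 31.

Gamma(shape=17, rate=31)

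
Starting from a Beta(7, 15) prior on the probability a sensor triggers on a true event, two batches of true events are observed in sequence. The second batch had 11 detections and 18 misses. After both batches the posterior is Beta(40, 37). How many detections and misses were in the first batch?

Sequential conjugate updates are equivalent to a single update on the pooled data, so total successes = posterior α − prior α and total failures = posterior β − prior β.
Total across both batches: 40−7=33 detections, 37−15=22 misses.
Subtract the second batch: 33−11=22 detections and 22−18=4 misses.

22 detections and 4 misses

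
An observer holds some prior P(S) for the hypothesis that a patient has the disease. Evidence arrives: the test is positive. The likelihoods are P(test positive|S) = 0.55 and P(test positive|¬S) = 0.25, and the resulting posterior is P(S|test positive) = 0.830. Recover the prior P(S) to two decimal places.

In odds form, posterior odds = prior odds × likelihood ratio, so prior odds = posterior odds ÷ LR.
Posterior odds = 0.830/(1−0.830) = 4.8824. LR = 0.55/0.25 = 2.2000.
Prior odds = 4.8824/2.2000 = 2.2193, so P(S) = 2.2193/(1+2.2193) ≈ 0.69.

P(S) = 0.69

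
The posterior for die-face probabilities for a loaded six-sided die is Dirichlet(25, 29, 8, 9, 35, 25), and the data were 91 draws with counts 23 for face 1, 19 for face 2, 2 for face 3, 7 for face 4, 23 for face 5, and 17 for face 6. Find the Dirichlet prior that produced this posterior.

Dirichlet(2, 10, 6, 2, 12, 8)

For a Dirichlet(α) prior with multinomial counts c, the posterior is Dirichlet(α + c) componentwise.
Subtract each count from the matching posterior parameter: 25−23=2, 29−19=10, 8−2=6, 9−7=2, 35−23=12, 25−17=8.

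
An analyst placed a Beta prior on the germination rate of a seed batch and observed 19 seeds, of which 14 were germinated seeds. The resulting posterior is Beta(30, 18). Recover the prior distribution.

Under Beta–binomial conjugacy the posterior parameters are (a+s, b+f).
Subtract the data counts: 30−14=16, 18−5=13.

Beta(16, 13)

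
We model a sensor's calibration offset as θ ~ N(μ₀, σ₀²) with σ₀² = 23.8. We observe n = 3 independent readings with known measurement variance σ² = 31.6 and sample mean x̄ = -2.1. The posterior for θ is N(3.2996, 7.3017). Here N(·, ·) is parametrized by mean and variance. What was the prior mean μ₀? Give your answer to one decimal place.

With known observation variance, the Normal–Normal posterior has precision τ_n = τ₀ + n/σ² and mean μ_n = (τ₀μ₀ + (n/σ²)x̄)/τ_n.
Here τ₀ = 1/23.8 = 0.042017 and τ_data = 3/31.6 = 0.094937, so τ_n = 0.136954.
Rearranging for μ₀: μ₀ = (μ_n·τ_n − τ_data·x̄)/τ₀ = (3.2996·0.136954 − 0.094937·-2.1) / 0.042017 = 0.651261/0.042017 ≈ 15.5.

μ₀ = 15.5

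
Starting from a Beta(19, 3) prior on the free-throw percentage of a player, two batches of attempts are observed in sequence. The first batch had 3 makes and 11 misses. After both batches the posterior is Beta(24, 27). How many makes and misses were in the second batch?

2 makes and 13 misses

Because Beta–binomial updating is additive in the counts, the combined data contributed (α_post−α_prior, β_post−β_prior) successes and failures.
Total across both batches: 24−19=5 makes, 27−3=24 misses.
Subtract the first batch: 5−3=2 makes and 24−11=13 misses.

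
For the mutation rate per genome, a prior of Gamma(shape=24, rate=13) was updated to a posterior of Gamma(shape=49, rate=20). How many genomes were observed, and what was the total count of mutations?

n = 7 genomes with total 25 mutations

A Gamma(α, β) prior (rate parametrization) on a Poisson rate with n observations summing to S gives posterior Gamma(α+S, β+n).
Matching: Σxᵢ = 49 − 24 = 25 and n = 20 − 13 = 7.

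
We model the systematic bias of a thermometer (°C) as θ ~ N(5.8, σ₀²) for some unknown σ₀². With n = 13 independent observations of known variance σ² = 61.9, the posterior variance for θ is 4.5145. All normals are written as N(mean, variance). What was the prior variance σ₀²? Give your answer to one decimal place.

σ₀² = 87.0

For the Normal–Normal model with known σ², precisions add: τ_n = τ₀ + n/σ².
So 1/σ₀² = 1/4.5145 − 13/61.9 = 0.221508 − 0.210016 = 0.011492.
Hence σ₀² = 1/0.011492 ≈ 87.0.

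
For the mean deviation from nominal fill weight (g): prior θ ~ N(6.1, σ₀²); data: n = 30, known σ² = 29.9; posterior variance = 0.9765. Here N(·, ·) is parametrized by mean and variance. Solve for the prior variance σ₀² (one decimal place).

Posterior precision equals prior precision plus data precision: 1/σ_n² = 1/σ₀² + n/σ².
So 1/σ₀² = 1/0.9765 − 30/29.9 = 1.024066 − 1.003344 = 0.020722.
Hence σ₀² = 1/0.020722 ≈ 48.3.

σ₀² = 48.3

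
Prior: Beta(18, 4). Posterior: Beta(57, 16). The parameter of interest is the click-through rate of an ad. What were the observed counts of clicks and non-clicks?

A Beta(α, β) prior with s successes and f failures in binomial data gives a Beta(α+s, β+f) posterior.
So s = 57 − 18 = 39 and f = 16 − 4 = 12.

39 clicks and 12 non-clicks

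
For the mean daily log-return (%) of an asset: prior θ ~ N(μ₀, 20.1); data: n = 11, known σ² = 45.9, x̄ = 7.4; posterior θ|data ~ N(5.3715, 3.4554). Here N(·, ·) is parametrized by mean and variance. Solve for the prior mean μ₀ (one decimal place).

μ₀ = -4.4

The posterior mean is a precision-weighted average: μ_n = (τ₀μ₀ + τ_data·x̄)/(τ₀+τ_data), with τ₀=1/σ₀² and τ_data=n/σ².
Here τ₀ = 1/20.1 = 0.049751 and τ_data = 11/45.9 = 0.239651, so τ_n = 0.289402.
Rearranging for μ₀: μ₀ = (μ_n·τ_n − τ_data·x̄)/τ₀ = (5.3715·0.289402 − 0.239651·7.4) / 0.049751 = -0.218895/0.049751 ≈ -4.4.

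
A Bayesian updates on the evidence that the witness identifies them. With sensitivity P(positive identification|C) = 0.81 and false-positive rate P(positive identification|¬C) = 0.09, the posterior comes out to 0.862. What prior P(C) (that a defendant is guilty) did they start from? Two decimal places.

P(C) = 0.41

Bayes' rule in odds form gives O(C|E) = O(C)·[P(E|C)/P(E|¬C)], hence O(C) = O(C|E)/LR.
Posterior odds = 0.862/(1−0.862) = 6.2464. LR = 0.81/0.09 = 9.0000.
Prior odds = 6.2464/9.0000 = 0.6940, so P(C) = 0.6940/(1+0.6940) ≈ 0.41.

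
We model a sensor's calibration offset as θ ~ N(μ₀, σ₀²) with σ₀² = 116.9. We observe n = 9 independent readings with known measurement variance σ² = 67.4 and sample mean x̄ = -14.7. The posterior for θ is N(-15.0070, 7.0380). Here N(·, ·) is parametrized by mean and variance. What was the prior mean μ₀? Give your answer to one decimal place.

μ₀ = -19.8

The posterior mean is a precision-weighted average: μ_n = (τ₀μ₀ + τ_data·x̄)/(τ₀+τ_data), with τ₀=1/σ₀² and τ_data=n/σ².
Here τ₀ = 1/116.9 = 0.008554 and τ_data = 9/67.4 = 0.133531, so τ_n = 0.142085.
Rearranging for μ₀: μ₀ = (μ_n·τ_n − τ_data·x̄)/τ₀ = (-15.0070·0.142085 − 0.133531·-14.7) / 0.008554 = -0.169364/0.008554 ≈ -19.8.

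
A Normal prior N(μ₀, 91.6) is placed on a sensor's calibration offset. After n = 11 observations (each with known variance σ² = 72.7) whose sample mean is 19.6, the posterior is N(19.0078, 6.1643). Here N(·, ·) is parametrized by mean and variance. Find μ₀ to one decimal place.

The posterior mean is a precision-weighted average: μ_n = (τ₀μ₀ + τ_data·x̄)/(τ₀+τ_data), with τ₀=1/σ₀² and τ_data=n/σ².
Here τ₀ = 1/91.6 = 0.010917 and τ_data = 11/72.7 = 0.151307, so τ_n = 0.162224.
Rearranging for μ₀: μ₀ = (μ_n·τ_n − τ_data·x̄)/τ₀ = (19.0078·0.162224 − 0.151307·19.6) / 0.010917 = 0.117904/0.010917 ≈ 10.8.

μ₀ = 10.8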